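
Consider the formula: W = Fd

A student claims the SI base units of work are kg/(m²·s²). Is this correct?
Units of each symbol in W = Fd:
  F (force): kg·m/s²
  d (displacement): m

Multiplying the contributions: [kg·m/s²] · [m]
Adding exponents of each base unit: kg: 1, m: 2, s: -2
SI base units of work: kg·m²/s²

The claimed units kg/(m²·s²) (exponents kg: 1, m: -2, s: -2) do not match the derived units kg·m²/s² (exponents kg: 1, m: 2, s: -2), so the claim is incorrect.

Answer: No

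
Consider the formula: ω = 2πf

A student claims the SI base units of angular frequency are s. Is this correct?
Units of each symbol in ω = 2πf:
  f (frequency): 1/s
  The factor 2π is dimensionless.

Multiplying the contributions: [1/s]
Adding exponents of each base unit: s: -1
SI base units of angular frequency: 1/s

The claimed units s (exponents s: 1) do not match the derived units 1/s (exponents s: -1), so the claim is incorrect.

Answer: No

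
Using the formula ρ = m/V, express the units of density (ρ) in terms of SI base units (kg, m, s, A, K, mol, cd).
Units of each symbol in ρ = m/V:
  m (mass): kg
  V (volume): m³  → in the denominator, contributes 1/m³

Multiplying the contributions: [kg] · [1/m³]
Adding exponents of each base unit: kg: 1, m: -3
SI base units of density: kg/m³

Answer: kg/m³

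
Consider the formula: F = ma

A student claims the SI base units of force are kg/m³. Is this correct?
Units of each symbol in F = ma:
  m (mass): kg
  a (acceleration): m/s²

Multiplying the contributions: [kg] · [m/s²]
Adding exponents of each base unit: kg: 1, m: 1, s: -2
SI base units of force: kg·m/s²

The claimed units kg/m³ (exponents kg: 1, m: -3) do not match the derived units kg·m/s² (exponents kg: 1, m: 1, s: -2), so the claim is incorrect.

Answer: No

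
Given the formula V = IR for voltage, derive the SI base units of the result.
Units of each symbol in V = IR:
  I (current): A
  R (resistance, in ohms): kg·m²/(s³·A²)

Multiplying the contributions: [A] · [kg·m²/(s³·A²)]
Adding exponents of each base unit: kg: 1, m: 2, s: -3, A: -1
SI base units of voltage: kg·m²/(s³·A)

Answer: kg·m²/(s³·A)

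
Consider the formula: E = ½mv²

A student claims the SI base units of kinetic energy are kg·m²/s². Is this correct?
Units of each symbol in E = ½mv²:
  m (mass): kg
  v (speed): m/s  → to the power 2, contributes m²/s²
  The factor ½ is dimensionless.

Multiplying the contributions: [kg] · [m²/s²]
Adding exponents of each base unit: kg: 1, m: 2, s: -2
SI base units of kinetic energy: kg·m²/s²

The claimed units kg·m²/s² match the derived units, so the claim is correct.

Answer: Yes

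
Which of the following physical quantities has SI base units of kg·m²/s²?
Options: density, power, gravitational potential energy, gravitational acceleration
Checking the SI base units of each option:
  density (ρ = m/V): kg/m³  ✗
  power (P = W/t): kg·m²/s³  ✗
  gravitational potential energy (U = -GMm/r): kg·m²/s²  ✓ matches
  gravitational acceleration (g = GM/r²): m/s²  ✗

Only gravitational potential energy has units kg·m²/s².

Answer: gravitational potential energy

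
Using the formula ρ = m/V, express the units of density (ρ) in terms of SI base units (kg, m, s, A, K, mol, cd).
Units of each symbol in ρ = m/V:
  m (mass): kg
  V (volume): m³  → in the denominator, contributes 1/m³

Multiplying the contributions: [kg] · [1/m³]
Adding exponents of each base unit: kg: 1, m: -3
SI base units of density: kg/m³

Answer: kg/m³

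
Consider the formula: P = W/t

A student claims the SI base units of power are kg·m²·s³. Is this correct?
Units of each symbol in P = W/t:
  W (work): kg·m²/s²
  t (time): s  → in the denominator, contributes 1/s

Multiplying the contributions: [kg·m²/s²] · [1/s]
Adding exponents of each base unit: kg: 1, m: 2, s: -3
SI base units of power: kg·m²/s³

The claimed units kg·m²·s³ (exponents kg: 1, m: 2, s: 3) do not match the derived units kg·m²/s³ (exponents kg: 1, m: 2, s: -3), so the claim is incorrect.

Answer: No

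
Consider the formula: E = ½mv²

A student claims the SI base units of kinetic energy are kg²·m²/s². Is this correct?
Units of each symbol in E = ½mv²:
  m (mass): kg
  v (speed): m/s  → to the power 2, contributes m²/s²
  The factor ½ is dimensionless.

Multiplying the contributions: [kg] · [m²/s²]
Adding exponents of each base unit: kg: 1, m: 2, s: -2
SI base units of kinetic energy: kg·m²/s²

The claimed units kg²·m²/s² (exponents kg: 2, m: 2, s: -2) do not match the derived units kg·m²/s² (exponents kg: 1, m: 2, s: -2), so the claim is incorrect.

Answer: No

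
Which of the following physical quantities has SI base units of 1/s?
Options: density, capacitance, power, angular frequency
Checking the SI base units of each option:
  density (ρ = m/V): kg/m³  ✗
  capacitance (C = Q/V): s⁴·A²/(kg·m²)  ✗
  power (P = W/t): kg·m²/s³  ✗
  angular frequency (ω = 2πf): 1/s  ✓ matches

Only angular frequency has units 1/s.

Answer: angular frequency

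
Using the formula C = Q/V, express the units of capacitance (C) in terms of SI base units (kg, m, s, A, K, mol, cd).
Units of each symbol in C = Q/V:
  Q (charge, in coulombs): s·A
  V (voltage, in volts): kg·m²/(s³·A)  → in the denominator, contributes s³·A/(kg·m²)

Multiplying the contributions: [s·A] · [s³·A/(kg·m²)]
Adding exponents of each base unit: kg: -1, m: -2, s: 4, A: 2
SI base units of capacitance: s⁴·A²/(kg·m²)

Answer: s⁴·A²/(kg·m²)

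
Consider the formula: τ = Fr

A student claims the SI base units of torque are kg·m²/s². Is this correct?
Units of each symbol in τ = Fr:
  F (force): kg·m/s²
  r (lever arm): m

Multiplying the contributions: [kg·m/s²] · [m]
Adding exponents of each base unit: kg: 1, m: 2, s: -2
SI base units of torque: kg·m²/s²

The claimed units kg·m²/s² match the derived units, so the claim is correct.

Answer: Yes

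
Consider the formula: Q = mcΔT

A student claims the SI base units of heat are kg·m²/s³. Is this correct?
Units of each symbol in Q = mcΔT:
  m (mass): kg
  c (specific heat capacity, in J/(kg·K)): m²/(s²·K)
  ΔT (temperature change): K

Multiplying the contributions: [kg] · [m²/(s²·K)] · [K]
Adding exponents of each base unit: kg: 1, m: 2, s: -2
SI base units of heat: kg·m²/s²

The claimed units kg·m²/s³ (exponents kg: 1, m: 2, s: -3) do not match the derived units kg·m²/s² (exponents kg: 1, m: 2, s: -2), so the claim is incorrect.

Answer: No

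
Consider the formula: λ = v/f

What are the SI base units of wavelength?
Units of each symbol in λ = v/f:
  v (wave speed): m/s
  f (frequency): 1/s  → in the denominator, contributes s

Multiplying the contributions: [m/s] · [s]
Adding exponents of each base unit: m: 1
SI base units of wavelength: m

Answer: m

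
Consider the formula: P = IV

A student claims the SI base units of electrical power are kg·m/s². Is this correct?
Units of each symbol in P = IV:
  I (current): A
  V (voltage, in volts): kg·m²/(s³·A)

Multiplying the contributions: [A] · [kg·m²/(s³·A)]
Adding exponents of each base unit: kg: 1, m: 2, s: -3
SI base units of electrical power: kg·m²/s³

The claimed units kg·m/s² (exponents kg: 1, m: 1, s: -2) do not match the derived units kg·m²/s³ (exponents kg: 1, m: 2, s: -3), so the claim is incorrect.

Answer: No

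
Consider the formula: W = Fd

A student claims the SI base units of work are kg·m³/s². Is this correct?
Units of each symbol in W = Fd:
  F (force): kg·m/s²
  d (displacement): m

Multiplying the contributions: [kg·m/s²] · [m]
Adding exponents of each base unit: kg: 1, m: 2, s: -2
SI base units of work: kg·m²/s²

The claimed units kg·m³/s² (exponents kg: 1, m: 3, s: -2) do not match the derived units kg·m²/s² (exponents kg: 1, m: 2, s: -2), so the claim is incorrect.

Answer: No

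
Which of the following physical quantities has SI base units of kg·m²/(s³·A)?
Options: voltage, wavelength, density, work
Checking the SI base units of each option:
  voltage (V = IR): kg·m²/(s³·A)  ✓ matches
  wavelength (λ = v/f): m  ✗
  density (ρ = m/V): kg/m³  ✗
  work (W = Fd): kg·m²/s²  ✗

Only voltage has units kg·m²/(s³·A).

Answer: voltage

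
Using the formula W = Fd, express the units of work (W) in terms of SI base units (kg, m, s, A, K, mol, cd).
Units of each symbol in W = Fd:
  F (force): kg·m/s²
  d (displacement): m

Multiplying the contributions: [kg·m/s²] · [m]
Adding exponents of each base unit: kg: 1, m: 2, s: -2
SI base units of work: kg·m²/s²

Answer: kg·m²/s²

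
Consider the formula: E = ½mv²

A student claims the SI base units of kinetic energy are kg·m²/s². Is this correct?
Units of each symbol in E = ½mv²:
  m (mass): kg
  v (speed): m/s  → to the power 2, contributes m²/s²
  The factor ½ is dimensionless.

Multiplying the contributions: [kg] · [m²/s²]
Adding exponents of each base unit: kg: 1, m: 2, s: -2
SI base units of kinetic energy: kg·m²/s²

The claimed units kg·m²/s² match the derived units, so the claim is correct.

Answer: Yes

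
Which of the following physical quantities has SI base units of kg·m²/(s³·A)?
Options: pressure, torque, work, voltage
Checking the SI base units of each option:
  pressure (P = F/A): kg/(m·s²)  ✗
  torque (τ = Fr): kg·m²/s²  ✗
  work (W = Fd): kg·m²/s²  ✗
  voltage (V = IR): kg·m²/(s³·A)  ✓ matches

Only voltage has units kg·m²/(s³·A).

Answer: voltage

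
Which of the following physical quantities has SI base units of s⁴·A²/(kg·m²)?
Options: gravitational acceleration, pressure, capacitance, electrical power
Checking the SI base units of each option:
  gravitational acceleration (g = GM/r²): m/s²  ✗
  pressure (P = F/A): kg/(m·s²)  ✗
  capacitance (C = Q/V): s⁴·A²/(kg·m²)  ✓ matches
  electrical power (P = IV): kg·m²/s³  ✗

Only capacitance has units s⁴·A²/(kg·m²).

Answer: capacitance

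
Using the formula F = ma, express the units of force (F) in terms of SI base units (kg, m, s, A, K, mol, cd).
Units of each symbol in F = ma:
  m (mass): kg
  a (acceleration): m/s²

Multiplying the contributions: [kg] · [m/s²]
Adding exponents of each base unit: kg: 1, m: 1, s: -2
SI base units of force: kg·m/s²

Answer: kg·m/s²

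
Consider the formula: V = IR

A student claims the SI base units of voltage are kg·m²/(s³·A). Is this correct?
Units of each symbol in V = IR:
  I (current): A
  R (resistance, in ohms): kg·m²/(s³·A²)

Multiplying the contributions: [A] · [kg·m²/(s³·A²)]
Adding exponents of each base unit: kg: 1, m: 2, s: -3, A: -1
SI base units of voltage: kg·m²/(s³·A)

The claimed units kg·m²/(s³·A) match the derived units, so the claim is correct.

Answer: Yes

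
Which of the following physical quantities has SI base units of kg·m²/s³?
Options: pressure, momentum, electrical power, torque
Checking the SI base units of each option:
  pressure (P = F/A): kg/(m·s²)  ✗
  momentum (p = mv): kg·m/s  ✗
  electrical power (P = IV): kg·m²/s³  ✓ matches
  torque (τ = Fr): kg·m²/s²  ✗

Only electrical power has units kg·m²/s³.

Answer: electrical power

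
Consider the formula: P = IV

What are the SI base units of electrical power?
Units of each symbol in P = IV:
  I (current): A
  V (voltage, in volts): kg·m²/(s³·A)

Multiplying the contributions: [A] · [kg·m²/(s³·A)]
Adding exponents of each base unit: kg: 1, m: 2, s: -3
SI base units of electrical power: kg·m²/s³

Answer: kg·m²/s³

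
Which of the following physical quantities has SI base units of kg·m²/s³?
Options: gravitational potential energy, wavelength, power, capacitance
Checking the SI base units of each option:
  gravitational potential energy (U = -GMm/r): kg·m²/s²  ✗
  wavelength (λ = v/f): m  ✗
  power (P = W/t): kg·m²/s³  ✓ matches
  capacitance (C = Q/V): s⁴·A²/(kg·m²)  ✗

Only power has units kg·m²/s³.

Answer: power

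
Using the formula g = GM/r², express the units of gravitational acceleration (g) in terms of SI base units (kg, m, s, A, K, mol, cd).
Units of each symbol in g = GM/r²:
  G (gravitational constant): m³/(kg·s²)
  M (mass): kg
  r (distance): m  → to the power 2 in the denominator, contributes 1/m²

Multiplying the contributions: [m³/(kg·s²)] · [kg] · [1/m²]
Adding exponents of each base unit: m: 1, s: -2
SI base units of gravitational acceleration: m/s²

Answer: m/s²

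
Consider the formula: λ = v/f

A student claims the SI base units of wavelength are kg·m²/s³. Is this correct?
Units of each symbol in λ = v/f:
  v (wave speed): m/s
  f (frequency): 1/s  → in the denominator, contributes s

Multiplying the contributions: [m/s] · [s]
Adding exponents of each base unit: m: 1
SI base units of wavelength: m

The claimed units kg·m²/s³ (exponents kg: 1, m: 2, s: -3) do not match the derived units m (exponents m: 1), so the claim is incorrect.

Answer: No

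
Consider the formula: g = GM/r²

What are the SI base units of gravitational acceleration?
Units of each symbol in g = GM/r²:
  G (gravitational constant): m³/(kg·s²)
  M (mass): kg
  r (distance): m  → to the power 2 in the denominator, contributes 1/m²

Multiplying the contributions: [m³/(kg·s²)] · [kg] · [1/m²]
Adding exponents of each base unit: m: 1, s: -2
SI base units of gravitational acceleration: m/s²

Answer: m/s²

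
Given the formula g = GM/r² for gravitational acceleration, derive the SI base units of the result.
Units of each symbol in g = GM/r²:
  G (gravitational constant): m³/(kg·s²)
  M (mass): kg
  r (distance): m  → to the power 2 in the denominator, contributes 1/m²

Multiplying the contributions: [m³/(kg·s²)] · [kg] · [1/m²]
Adding exponents of each base unit: m: 1, s: -2
SI base units of gravitational acceleration: m/s²

Answer: m/s²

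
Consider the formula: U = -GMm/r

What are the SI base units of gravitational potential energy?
Units of each symbol in U = -GMm/r:
  G (gravitational constant): m³/(kg·s²)
  M (mass): kg
  m (mass): kg
  r (distance): m  → in the denominator, contributes 1/m
  The minus sign does not affect the units.

Multiplying the contributions: [m³/(kg·s²)] · [kg] · [kg] · [1/m]
Adding exponents of each base unit: kg: 1, m: 2, s: -2
SI base units of gravitational potential energy: kg·m²/s²

Answer: kg·m²/s²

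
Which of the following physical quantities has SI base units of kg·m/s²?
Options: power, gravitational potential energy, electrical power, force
Checking the SI base units of each option:
  power (P = W/t): kg·m²/s³  ✗
  gravitational potential energy (U = -GMm/r): kg·m²/s²  ✗
  electrical power (P = IV): kg·m²/s³  ✗
  force (F = ma): kg·m/s²  ✓ matches

Only force has units kg·m/s².

Answer: force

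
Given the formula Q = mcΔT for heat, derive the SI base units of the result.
Units of each symbol in Q = mcΔT:
  m (mass): kg
  c (specific heat capacity, in J/(kg·K)): m²/(s²·K)
  ΔT (temperature change): K

Multiplying the contributions: [kg] · [m²/(s²·K)] · [K]
Adding exponents of each base unit: kg: 1, m: 2, s: -2
SI base units of heat: kg·m²/s²

Answer: kg·m²/s²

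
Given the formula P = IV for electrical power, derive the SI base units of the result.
Units of each symbol in P = IV:
  I (current): A
  V (voltage, in volts): kg·m²/(s³·A)

Multiplying the contributions: [A] · [kg·m²/(s³·A)]
Adding exponents of each base unit: kg: 1, m: 2, s: -3
SI base units of electrical power: kg·m²/s³

Answer: kg·m²/s³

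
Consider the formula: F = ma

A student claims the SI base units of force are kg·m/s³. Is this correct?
Units of each symbol in F = ma:
  m (mass): kg
  a (acceleration): m/s²

Multiplying the contributions: [kg] · [m/s²]
Adding exponents of each base unit: kg: 1, m: 1, s: -2
SI base units of force: kg·m/s²

The claimed units kg·m/s³ (exponents kg: 1, m: 1, s: -3) do not match the derived units kg·m/s² (exponents kg: 1, m: 1, s: -2), so the claim is incorrect.

Answer: No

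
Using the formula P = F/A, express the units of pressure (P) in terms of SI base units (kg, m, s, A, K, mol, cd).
Units of each symbol in P = F/A:
  F (force): kg·m/s²
  A (area): m²  → in the denominator, contributes 1/m²

Multiplying the contributions: [kg·m/s²] · [1/m²]
Adding exponents of each base unit: kg: 1, m: -1, s: -2
SI base units of pressure: kg/(m·s²)

Answer: kg/(m·s²)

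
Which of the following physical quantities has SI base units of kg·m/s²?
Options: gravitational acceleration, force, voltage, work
Checking the SI base units of each option:
  gravitational acceleration (g = GM/r²): m/s²  ✗
  force (F = ma): kg·m/s²  ✓ matches
  voltage (V = IR): kg·m²/(s³·A)  ✗
  work (W = Fd): kg·m²/s²  ✗

Only force has units kg·m/s².

Answer: force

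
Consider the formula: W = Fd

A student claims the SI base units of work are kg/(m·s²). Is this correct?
Units of each symbol in W = Fd:
  F (force): kg·m/s²
  d (displacement): m

Multiplying the contributions: [kg·m/s²] · [m]
Adding exponents of each base unit: kg: 1, m: 2, s: -2
SI base units of work: kg·m²/s²

The claimed units kg/(m·s²) (exponents kg: 1, m: -1, s: -2) do not match the derived units kg·m²/s² (exponents kg: 1, m: 2, s: -2), so the claim is incorrect.

Answer: No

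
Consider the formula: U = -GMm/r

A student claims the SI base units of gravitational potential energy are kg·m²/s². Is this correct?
Units of each symbol in U = -GMm/r:
  G (gravitational constant): m³/(kg·s²)
  M (mass): kg
  m (mass): kg
  r (distance): m  → in the denominator, contributes 1/m
  The minus sign does not affect the units.

Multiplying the contributions: [m³/(kg·s²)] · [kg] · [kg] · [1/m]
Adding exponents of each base unit: kg: 1, m: 2, s: -2
SI base units of gravitational potential energy: kg·m²/s²

The claimed units kg·m²/s² match the derived units, so the claim is correct.

Answer: Yes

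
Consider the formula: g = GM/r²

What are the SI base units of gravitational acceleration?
Units of each symbol in g = GM/r²:
  G (gravitational constant): m³/(kg·s²)
  M (mass): kg
  r (distance): m  → to the power 2 in the denominator, contributes 1/m²

Multiplying the contributions: [m³/(kg·s²)] · [kg] · [1/m²]
Adding exponents of each base unit: m: 1, s: -2
SI base units of gravitational acceleration: m/s²

Answer: m/s²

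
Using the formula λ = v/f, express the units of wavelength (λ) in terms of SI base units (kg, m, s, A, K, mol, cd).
Units of each symbol in λ = v/f:
  v (wave speed): m/s
  f (frequency): 1/s  → in the denominator, contributes s

Multiplying the contributions: [m/s] · [s]
Adding exponents of each base unit: m: 1
SI base units of wavelength: m

Answer: m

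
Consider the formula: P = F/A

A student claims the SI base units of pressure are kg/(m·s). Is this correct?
Units of each symbol in P = F/A:
  F (force): kg·m/s²
  A (area): m²  → in the denominator, contributes 1/m²

Multiplying the contributions: [kg·m/s²] · [1/m²]
Adding exponents of each base unit: kg: 1, m: -1, s: -2
SI base units of pressure: kg/(m·s²)

The claimed units kg/(m·s) (exponents kg: 1, m: -1, s: -1) do not match the derived units kg/(m·s²) (exponents kg: 1, m: -1, s: -2), so the claim is incorrect.

Answer: No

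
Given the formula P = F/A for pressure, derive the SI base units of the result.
Units of each symbol in P = F/A:
  F (force): kg·m/s²
  A (area): m²  → in the denominator, contributes 1/m²

Multiplying the contributions: [kg·m/s²] · [1/m²]
Adding exponents of each base unit: kg: 1, m: -1, s: -2
SI base units of pressure: kg/(m·s²)

Answer: kg/(m·s²)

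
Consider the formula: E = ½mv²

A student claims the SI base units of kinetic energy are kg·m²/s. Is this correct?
Units of each symbol in E = ½mv²:
  m (mass): kg
  v (speed): m/s  → to the power 2, contributes m²/s²
  The factor ½ is dimensionless.

Multiplying the contributions: [kg] · [m²/s²]
Adding exponents of each base unit: kg: 1, m: 2, s: -2
SI base units of kinetic energy: kg·m²/s²

The claimed units kg·m²/s (exponents kg: 1, m: 2, s: -1) do not match the derived units kg·m²/s² (exponents kg: 1, m: 2, s: -2), so the claim is incorrect.

Answer: No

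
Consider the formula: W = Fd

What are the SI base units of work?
Units of each symbol in W = Fd:
  F (force): kg·m/s²
  d (displacement): m

Multiplying the contributions: [kg·m/s²] · [m]
Adding exponents of each base unit: kg: 1, m: 2, s: -2
SI base units of work: kg·m²/s²

Answer: kg·m²/s²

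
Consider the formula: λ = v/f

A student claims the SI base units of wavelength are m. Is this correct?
Units of each symbol in λ = v/f:
  v (wave speed): m/s
  f (frequency): 1/s  → in the denominator, contributes s

Multiplying the contributions: [m/s] · [s]
Adding exponents of each base unit: m: 1
SI base units of wavelength: m

The claimed units m match the derived units, so the claim is correct.

Answer: Yes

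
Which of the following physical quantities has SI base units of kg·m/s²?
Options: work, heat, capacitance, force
Checking the SI base units of each option:
  work (W = Fd): kg·m²/s²  ✗
  heat (Q = mcΔT): kg·m²/s²  ✗
  capacitance (C = Q/V): s⁴·A²/(kg·m²)  ✗
  force (F = ma): kg·m/s²  ✓ matches

Only force has units kg·m/s².

Answer: force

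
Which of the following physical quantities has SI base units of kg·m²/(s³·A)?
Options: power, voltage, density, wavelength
Checking the SI base units of each option:
  power (P = W/t): kg·m²/s³  ✗
  voltage (V = IR): kg·m²/(s³·A)  ✓ matches
  density (ρ = m/V): kg/m³  ✗
  wavelength (λ = v/f): m  ✗

Only voltage has units kg·m²/(s³·A).

Answer: voltage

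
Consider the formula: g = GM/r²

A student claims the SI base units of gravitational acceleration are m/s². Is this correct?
Units of each symbol in g = GM/r²:
  G (gravitational constant): m³/(kg·s²)
  M (mass): kg
  r (distance): m  → to the power 2 in the denominator, contributes 1/m²

Multiplying the contributions: [m³/(kg·s²)] · [kg] · [1/m²]
Adding exponents of each base unit: m: 1, s: -2
SI base units of gravitational acceleration: m/s²

The claimed units m/s² match the derived units, so the claim is correct.

Answer: Yes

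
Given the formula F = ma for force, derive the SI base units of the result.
Units of each symbol in F = ma:
  m (mass): kg
  a (acceleration): m/s²

Multiplying the contributions: [kg] · [m/s²]
Adding exponents of each base unit: kg: 1, m: 1, s: -2
SI base units of force: kg·m/s²

Answer: kg·m/s²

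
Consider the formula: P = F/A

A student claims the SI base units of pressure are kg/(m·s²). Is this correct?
Units of each symbol in P = F/A:
  F (force): kg·m/s²
  A (area): m²  → in the denominator, contributes 1/m²

Multiplying the contributions: [kg·m/s²] · [1/m²]
Adding exponents of each base unit: kg: 1, m: -1, s: -2
SI base units of pressure: kg/(m·s²)

The claimed units kg/(m·s²) match the derived units, so the claim is correct.

Answer: Yes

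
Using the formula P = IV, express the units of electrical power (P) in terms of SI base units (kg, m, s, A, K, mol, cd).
Units of each symbol in P = IV:
  I (current): A
  V (voltage, in volts): kg·m²/(s³·A)

Multiplying the contributions: [A] · [kg·m²/(s³·A)]
Adding exponents of each base unit: kg: 1, m: 2, s: -3
SI base units of electrical power: kg·m²/s³

Answer: kg·m²/s³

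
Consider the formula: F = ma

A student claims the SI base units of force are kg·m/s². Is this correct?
Units of each symbol in F = ma:
  m (mass): kg
  a (acceleration): m/s²

Multiplying the contributions: [kg] · [m/s²]
Adding exponents of each base unit: kg: 1, m: 1, s: -2
SI base units of force: kg·m/s²

The claimed units kg·m/s² match the derived units, so the claim is correct.

Answer: Yes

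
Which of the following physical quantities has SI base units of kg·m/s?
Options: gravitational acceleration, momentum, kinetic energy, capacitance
Checking the SI base units of each option:
  gravitational acceleration (g = GM/r²): m/s²  ✗
  momentum (p = mv): kg·m/s  ✓ matches
  kinetic energy (E = ½mv²): kg·m²/s²  ✗
  capacitance (C = Q/V): s⁴·A²/(kg·m²)  ✗

Only momentum has units kg·m/s.

Answer: momentum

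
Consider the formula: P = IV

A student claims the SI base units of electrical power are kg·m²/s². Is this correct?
Units of each symbol in P = IV:
  I (current): A
  V (voltage, in volts): kg·m²/(s³·A)

Multiplying the contributions: [A] · [kg·m²/(s³·A)]
Adding exponents of each base unit: kg: 1, m: 2, s: -3
SI base units of electrical power: kg·m²/s³

The claimed units kg·m²/s² (exponents kg: 1, m: 2, s: -2) do not match the derived units kg·m²/s³ (exponents kg: 1, m: 2, s: -3), so the claim is incorrect.

Answer: No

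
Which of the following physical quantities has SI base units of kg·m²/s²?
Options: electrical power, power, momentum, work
Checking the SI base units of each option:
  electrical power (P = IV): kg·m²/s³  ✗
  power (P = W/t): kg·m²/s³  ✗
  momentum (p = mv): kg·m/s  ✗
  work (W = Fd): kg·m²/s²  ✓ matches

Only work has units kg·m²/s².

Answer: work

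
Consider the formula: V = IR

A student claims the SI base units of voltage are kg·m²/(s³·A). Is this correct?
Units of each symbol in V = IR:
  I (current): A
  R (resistance, in ohms): kg·m²/(s³·A²)

Multiplying the contributions: [A] · [kg·m²/(s³·A²)]
Adding exponents of each base unit: kg: 1, m: 2, s: -3, A: -1
SI base units of voltage: kg·m²/(s³·A)

The claimed units kg·m²/(s³·A) match the derived units, so the claim is correct.

Answer: Yes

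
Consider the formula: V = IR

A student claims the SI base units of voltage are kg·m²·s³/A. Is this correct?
Units of each symbol in V = IR:
  I (current): A
  R (resistance, in ohms): kg·m²/(s³·A²)

Multiplying the contributions: [A] · [kg·m²/(s³·A²)]
Adding exponents of each base unit: kg: 1, m: 2, s: -3, A: -1
SI base units of voltage: kg·m²/(s³·A)

The claimed units kg·m²·s³/A (exponents kg: 1, m: 2, s: 3, A: -1) do not match the derived units kg·m²/(s³·A) (exponents kg: 1, m: 2, s: -3, A: -1), so the claim is incorrect.

Answer: No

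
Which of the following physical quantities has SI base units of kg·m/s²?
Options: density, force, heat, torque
Checking the SI base units of each option:
  density (ρ = m/V): kg/m³  ✗
  force (F = ma): kg·m/s²  ✓ matches
  heat (Q = mcΔT): kg·m²/s²  ✗
  torque (τ = Fr): kg·m²/s²  ✗

Only force has units kg·m/s².

Answer: force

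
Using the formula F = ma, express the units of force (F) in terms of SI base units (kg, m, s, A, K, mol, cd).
Units of each symbol in F = ma:
  m (mass): kg
  a (acceleration): m/s²

Multiplying the contributions: [kg] · [m/s²]
Adding exponents of each base unit: kg: 1, m: 1, s: -2
SI base units of force: kg·m/s²

Answer: kg·m/s²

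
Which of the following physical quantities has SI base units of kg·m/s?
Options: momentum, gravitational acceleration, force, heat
Checking the SI base units of each option:
  momentum (p = mv): kg·m/s  ✓ matches
  gravitational acceleration (g = GM/r²): m/s²  ✗
  force (F = ma): kg·m/s²  ✗
  heat (Q = mcΔT): kg·m²/s²  ✗

Only momentum has units kg·m/s.

Answer: momentum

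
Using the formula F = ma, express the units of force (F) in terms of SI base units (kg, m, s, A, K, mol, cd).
Units of each symbol in F = ma:
  m (mass): kg
  a (acceleration): m/s²

Multiplying the contributions: [kg] · [m/s²]
Adding exponents of each base unit: kg: 1, m: 1, s: -2
SI base units of force: kg·m/s²

Answer: kg·m/s²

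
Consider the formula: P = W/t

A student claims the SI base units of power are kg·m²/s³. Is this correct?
Units of each symbol in P = W/t:
  W (work): kg·m²/s²
  t (time): s  → in the denominator, contributes 1/s

Multiplying the contributions: [kg·m²/s²] · [1/s]
Adding exponents of each base unit: kg: 1, m: 2, s: -3
SI base units of power: kg·m²/s³

The claimed units kg·m²/s³ match the derived units, so the claim is correct.

Answer: Yes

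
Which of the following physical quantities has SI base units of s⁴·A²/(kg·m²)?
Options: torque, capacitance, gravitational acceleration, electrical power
Checking the SI base units of each option:
  torque (τ = Fr): kg·m²/s²  ✗
  capacitance (C = Q/V): s⁴·A²/(kg·m²)  ✓ matches
  gravitational acceleration (g = GM/r²): m/s²  ✗
  electrical power (P = IV): kg·m²/s³  ✗

Only capacitance has units s⁴·A²/(kg·m²).

Answer: capacitance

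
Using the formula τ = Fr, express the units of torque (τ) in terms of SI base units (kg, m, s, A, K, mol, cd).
Units of each symbol in τ = Fr:
  F (force): kg·m/s²
  r (lever arm): m

Multiplying the contributions: [kg·m/s²] · [m]
Adding exponents of each base unit: kg: 1, m: 2, s: -2
SI base units of torque: kg·m²/s²

Answer: kg·m²/s²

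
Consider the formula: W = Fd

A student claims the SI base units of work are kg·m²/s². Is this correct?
Units of each symbol in W = Fd:
  F (force): kg·m/s²
  d (displacement): m

Multiplying the contributions: [kg·m/s²] · [m]
Adding exponents of each base unit: kg: 1, m: 2, s: -2
SI base units of work: kg·m²/s²

The claimed units kg·m²/s² match the derived units, so the claim is correct.

Answer: Yes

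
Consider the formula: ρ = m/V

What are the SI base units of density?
Units of each symbol in ρ = m/V:
  m (mass): kg
  V (volume): m³  → in the denominator, contributes 1/m³

Multiplying the contributions: [kg] · [1/m³]
Adding exponents of each base unit: kg: 1, m: -3
SI base units of density: kg/m³

Answer: kg/m³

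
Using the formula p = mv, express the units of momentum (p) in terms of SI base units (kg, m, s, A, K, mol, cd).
Units of each symbol in p = mv:
  m (mass): kg
  v (velocity): m/s

Multiplying the contributions: [kg] · [m/s]
Adding exponents of each base unit: kg: 1, m: 1, s: -1
SI base units of momentum: kg·m/s

Answer: kg·m/s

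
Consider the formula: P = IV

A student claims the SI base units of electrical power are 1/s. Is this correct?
Units of each symbol in P = IV:
  I (current): A
  V (voltage, in volts): kg·m²/(s³·A)

Multiplying the contributions: [A] · [kg·m²/(s³·A)]
Adding exponents of each base unit: kg: 1, m: 2, s: -3
SI base units of electrical power: kg·m²/s³

The claimed units 1/s (exponents s: -1) do not match the derived units kg·m²/s³ (exponents kg: 1, m: 2, s: -3), so the claim is incorrect.

Answer: No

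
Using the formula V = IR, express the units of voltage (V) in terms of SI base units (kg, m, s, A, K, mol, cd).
Units of each symbol in V = IR:
  I (current): A
  R (resistance, in ohms): kg·m²/(s³·A²)

Multiplying the contributions: [A] · [kg·m²/(s³·A²)]
Adding exponents of each base unit: kg: 1, m: 2, s: -3, A: -1
SI base units of voltage: kg·m²/(s³·A)

Answer: kg·m²/(s³·A)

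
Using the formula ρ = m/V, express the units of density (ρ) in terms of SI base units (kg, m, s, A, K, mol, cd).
Units of each symbol in ρ = m/V:
  m (mass): kg
  V (volume): m³  → in the denominator, contributes 1/m³

Multiplying the contributions: [kg] · [1/m³]
Adding exponents of each base unit: kg: 1, m: -3
SI base units of density: kg/m³

Answer: kg/m³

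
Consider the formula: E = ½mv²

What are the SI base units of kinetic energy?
Units of each symbol in E = ½mv²:
  m (mass): kg
  v (speed): m/s  → to the power 2, contributes m²/s²
  The factor ½ is dimensionless.

Multiplying the contributions: [kg] · [m²/s²]
Adding exponents of each base unit: kg: 1, m: 2, s: -2
SI base units of kinetic energy: kg·m²/s²

Answer: kg·m²/s²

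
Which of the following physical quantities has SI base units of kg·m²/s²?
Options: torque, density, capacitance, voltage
Checking the SI base units of each option:
  torque (τ = Fr): kg·m²/s²  ✓ matches
  density (ρ = m/V): kg/m³  ✗
  capacitance (C = Q/V): s⁴·A²/(kg·m²)  ✗
  voltage (V = IR): kg·m²/(s³·A)  ✗

Only torque has units kg·m²/s².

Answer: torque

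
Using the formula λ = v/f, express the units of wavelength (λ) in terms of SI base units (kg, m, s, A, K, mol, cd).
Units of each symbol in λ = v/f:
  v (wave speed): m/s
  f (frequency): 1/s  → in the denominator, contributes s

Multiplying the contributions: [m/s] · [s]
Adding exponents of each base unit: m: 1
SI base units of wavelength: m

Answer: m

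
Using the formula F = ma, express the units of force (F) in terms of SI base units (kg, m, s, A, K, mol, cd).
Units of each symbol in F = ma:
  m (mass): kg
  a (acceleration): m/s²

Multiplying the contributions: [kg] · [m/s²]
Adding exponents of each base unit: kg: 1, m: 1, s: -2
SI base units of force: kg·m/s²

Answer: kg·m/s²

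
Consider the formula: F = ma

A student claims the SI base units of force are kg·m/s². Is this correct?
Units of each symbol in F = ma:
  m (mass): kg
  a (acceleration): m/s²

Multiplying the contributions: [kg] · [m/s²]
Adding exponents of each base unit: kg: 1, m: 1, s: -2
SI base units of force: kg·m/s²

The claimed units kg·m/s² match the derived units, so the claim is correct.

Answer: Yes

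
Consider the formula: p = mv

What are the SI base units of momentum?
Units of each symbol in p = mv:
  m (mass): kg
  v (velocity): m/s

Multiplying the contributions: [kg] · [m/s]
Adding exponents of each base unit: kg: 1, m: 1, s: -1
SI base units of momentum: kg·m/s

Answer: kg·m/s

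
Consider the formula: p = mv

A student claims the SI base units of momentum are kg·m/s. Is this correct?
Units of each symbol in p = mv:
  m (mass): kg
  v (velocity): m/s

Multiplying the contributions: [kg] · [m/s]
Adding exponents of each base unit: kg: 1, m: 1, s: -1
SI base units of momentum: kg·m/s

The claimed units kg·m/s match the derived units, so the claim is correct.

Answer: Yes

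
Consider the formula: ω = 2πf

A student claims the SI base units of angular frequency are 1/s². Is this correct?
Units of each symbol in ω = 2πf:
  f (frequency): 1/s
  The factor 2π is dimensionless.

Multiplying the contributions: [1/s]
Adding exponents of each base unit: s: -1
SI base units of angular frequency: 1/s

The claimed units 1/s² (exponents s: -2) do not match the derived units 1/s (exponents s: -1), so the claim is incorrect.

Answer: No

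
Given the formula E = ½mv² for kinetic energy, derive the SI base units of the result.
Units of each symbol in E = ½mv²:
  m (mass): kg
  v (speed): m/s  → to the power 2, contributes m²/s²
  The factor ½ is dimensionless.

Multiplying the contributions: [kg] · [m²/s²]
Adding exponents of each base unit: kg: 1, m: 2, s: -2
SI base units of kinetic energy: kg·m²/s²

Answer: kg·m²/s²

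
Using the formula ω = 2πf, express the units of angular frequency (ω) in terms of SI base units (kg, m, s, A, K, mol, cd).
Units of each symbol in ω = 2πf:
  f (frequency): 1/s
  The factor 2π is dimensionless.

Multiplying the contributions: [1/s]
Adding exponents of each base unit: s: -1
SI base units of angular frequency: 1/s

Answer: 1/s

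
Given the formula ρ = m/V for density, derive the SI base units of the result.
Units of each symbol in ρ = m/V:
  m (mass): kg
  V (volume): m³  → in the denominator, contributes 1/m³

Multiplying the contributions: [kg] · [1/m³]
Adding exponents of each base unit: kg: 1, m: -3
SI base units of density: kg/m³

Answer: kg/m³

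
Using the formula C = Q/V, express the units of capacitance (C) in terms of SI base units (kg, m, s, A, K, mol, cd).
Units of each symbol in C = Q/V:
  Q (charge, in coulombs): s·A
  V (voltage, in volts): kg·m²/(s³·A)  → in the denominator, contributes s³·A/(kg·m²)

Multiplying the contributions: [s·A] · [s³·A/(kg·m²)]
Adding exponents of each base unit: kg: -1, m: -2, s: 4, A: 2
SI base units of capacitance: s⁴·A²/(kg·m²)

Answer: s⁴·A²/(kg·m²)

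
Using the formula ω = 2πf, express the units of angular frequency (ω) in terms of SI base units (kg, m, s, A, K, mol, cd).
Units of each symbol in ω = 2πf:
  f (frequency): 1/s
  The factor 2π is dimensionless.

Multiplying the contributions: [1/s]
Adding exponents of each base unit: s: -1
SI base units of angular frequency: 1/s

Answer: 1/s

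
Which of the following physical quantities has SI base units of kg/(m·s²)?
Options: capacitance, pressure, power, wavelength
Checking the SI base units of each option:
  capacitance (C = Q/V): s⁴·A²/(kg·m²)  ✗
  pressure (P = F/A): kg/(m·s²)  ✓ matches
  power (P = W/t): kg·m²/s³  ✗
  wavelength (λ = v/f): m  ✗

Only pressure has units kg/(m·s²).

Answer: pressure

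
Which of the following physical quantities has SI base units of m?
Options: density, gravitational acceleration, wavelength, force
Checking the SI base units of each option:
  density (ρ = m/V): kg/m³  ✗
  gravitational acceleration (g = GM/r²): m/s²  ✗
  wavelength (λ = v/f): m  ✓ matches
  force (F = ma): kg·m/s²  ✗

Only wavelength has units m.

Answer: wavelength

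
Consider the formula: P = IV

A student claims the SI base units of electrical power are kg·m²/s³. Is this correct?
Units of each symbol in P = IV:
  I (current): A
  V (voltage, in volts): kg·m²/(s³·A)

Multiplying the contributions: [A] · [kg·m²/(s³·A)]
Adding exponents of each base unit: kg: 1, m: 2, s: -3
SI base units of electrical power: kg·m²/s³

The claimed units kg·m²/s³ match the derived units, so the claim is correct.

Answer: Yes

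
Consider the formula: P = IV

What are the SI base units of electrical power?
Units of each symbol in P = IV:
  I (current): A
  V (voltage, in volts): kg·m²/(s³·A)

Multiplying the contributions: [A] · [kg·m²/(s³·A)]
Adding exponents of each base unit: kg: 1, m: 2, s: -3
SI base units of electrical power: kg·m²/s³

Answer: kg·m²/s³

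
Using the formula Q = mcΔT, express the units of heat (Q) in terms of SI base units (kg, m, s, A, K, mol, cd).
Units of each symbol in Q = mcΔT:
  m (mass): kg
  c (specific heat capacity, in J/(kg·K)): m²/(s²·K)
  ΔT (temperature change): K

Multiplying the contributions: [kg] · [m²/(s²·K)] · [K]
Adding exponents of each base unit: kg: 1, m: 2, s: -2
SI base units of heat: kg·m²/s²

Answer: kg·m²/s²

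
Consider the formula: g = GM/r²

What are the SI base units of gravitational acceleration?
Units of each symbol in g = GM/r²:
  G (gravitational constant): m³/(kg·s²)
  M (mass): kg
  r (distance): m  → to the power 2 in the denominator, contributes 1/m²

Multiplying the contributions: [m³/(kg·s²)] · [kg] · [1/m²]
Adding exponents of each base unit: m: 1, s: -2
SI base units of gravitational acceleration: m/s²

Answer: m/s²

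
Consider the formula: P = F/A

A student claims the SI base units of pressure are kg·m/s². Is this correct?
Units of each symbol in P = F/A:
  F (force): kg·m/s²
  A (area): m²  → in the denominator, contributes 1/m²

Multiplying the contributions: [kg·m/s²] · [1/m²]
Adding exponents of each base unit: kg: 1, m: -1, s: -2
SI base units of pressure: kg/(m·s²)

The claimed units kg·m/s² (exponents kg: 1, m: 1, s: -2) do not match the derived units kg/(m·s²) (exponents kg: 1, m: -1, s: -2), so the claim is incorrect.

Answer: No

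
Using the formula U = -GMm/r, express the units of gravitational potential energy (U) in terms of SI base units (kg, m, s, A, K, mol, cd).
Units of each symbol in U = -GMm/r:
  G (gravitational constant): m³/(kg·s²)
  M (mass): kg
  m (mass): kg
  r (distance): m  → in the denominator, contributes 1/m
  The minus sign does not affect the units.

Multiplying the contributions: [m³/(kg·s²)] · [kg] · [kg] · [1/m]
Adding exponents of each base unit: kg: 1, m: 2, s: -2
SI base units of gravitational potential energy: kg·m²/s²

Answer: kg·m²/s²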